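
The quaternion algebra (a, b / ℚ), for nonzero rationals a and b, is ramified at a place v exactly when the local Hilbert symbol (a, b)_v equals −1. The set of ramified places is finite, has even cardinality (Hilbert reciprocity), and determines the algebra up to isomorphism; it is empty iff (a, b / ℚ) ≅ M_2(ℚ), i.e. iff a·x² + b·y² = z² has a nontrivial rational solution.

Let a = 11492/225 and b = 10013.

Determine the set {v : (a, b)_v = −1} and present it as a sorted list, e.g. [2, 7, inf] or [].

[17, 31]

(a, b) ≡ (17, 10013) mod (ℚ^×)²; places V = {2, 3, 5, 13, 17, 19, 31, ∞}.
(a,b)_5: α=-2, u≡3; β=0, v≡3 (mod 5); (3|5)=-1, (3|5)=-1; sign (−1)^0·-1^0·-1^-2 = +1.
(a,b)_19: α=0, u≡1; β=1, v≡14 (mod 19); (1|19)=+1, (14|19)=-1; sign (−1)^0·+1^1·-1^0 = +1.
(a,b)_∞: sgn(17)=+, sgn(10013)=+, so +1.
(a,b)_2: α=2, β=0; u≡1, v≡5 (mod 8); ε(u)ε(v)=0·0, αω(v)=2·1, βω(u)=0·0; sum ≡ 0  ⇒  +1.
(a,b)_3: α=-2, u≡2; β=0, v≡2 (mod 3); (2|3)=-1, (2|3)=-1; sign (−1)^0·-1^0·-1^-2 = +1.
(a,b)_17: α=1, u≡16; β=1, v≡11 (mod 17); (16|17)=+1, (11|17)=-1; sign (−1)^0·+1^1·-1^1 = -1.
(a,b)_13: α=2, u≡4; β=0, v≡3 (mod 13); (4|13)=+1, (3|13)=+1; sign (−1)^0·+1^0·+1^2 = +1.
(a,b)_31: α=0, u≡26; β=1, v≡13 (mod 31); (26|31)=-1, (13|31)=-1; sign (−1)^0·-1^1·-1^0 = -1.
|Ram(17, 10013)| = 2, even; anisotropic at {17, 31}.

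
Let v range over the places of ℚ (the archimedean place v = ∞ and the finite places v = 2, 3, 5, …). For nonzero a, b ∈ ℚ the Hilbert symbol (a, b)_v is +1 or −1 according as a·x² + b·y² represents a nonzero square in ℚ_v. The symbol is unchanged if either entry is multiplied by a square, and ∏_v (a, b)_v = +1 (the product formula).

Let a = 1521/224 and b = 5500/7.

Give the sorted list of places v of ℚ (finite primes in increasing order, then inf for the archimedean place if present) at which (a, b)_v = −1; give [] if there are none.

(a, b) ≡ (14, 385) mod (ℚ^×)²; places V = {2, 3, 5, 7, 11, 13, ∞}.
(a,b)_5: α=0, u≡4; β=3, v≡2 (mod 5); (4|5)=+1, (2|5)=-1; sign (−1)^0·+1^3·-1^0 = +1.
(a,b)_11: α=0, u≡9; β=1, v≡7 (mod 11); (9|11)=+1, (7|11)=-1; sign (−1)^0·+1^1·-1^0 = +1.
(a,b)_2: α=-5, β=2; u≡7, v≡1 (mod 8); ε(u)ε(v)=1·0, αω(v)=-5·0, βω(u)=2·0; sum ≡ 0  ⇒  +1.
(a,b)_7: α=-1, u≡4; β=-1, v≡5 (mod 7); (4|7)=+1, (5|7)=-1; sign (−1)^1·+1^-1·-1^-1 = +1.
(a,b)_3: α=2, u≡2; β=0, v≡1 (mod 3); (2|3)=-1, (1|3)=+1; sign (−1)^0·-1^0·+1^2 = +1.
(a,b)_∞: sgn(14)=+, sgn(385)=+, so +1.
(a,b)_13: α=2, u≡3; β=0, v≡2 (mod 13); (3|13)=+1, (2|13)=-1; sign (−1)^0·+1^0·-1^2 = +1.
Ram(a, b) = ∅: the form 14·x² + 385·y² − z² is isotropic over every ℚ_v, so by Hasse–Minkowski it is isotropic over ℚ.

[]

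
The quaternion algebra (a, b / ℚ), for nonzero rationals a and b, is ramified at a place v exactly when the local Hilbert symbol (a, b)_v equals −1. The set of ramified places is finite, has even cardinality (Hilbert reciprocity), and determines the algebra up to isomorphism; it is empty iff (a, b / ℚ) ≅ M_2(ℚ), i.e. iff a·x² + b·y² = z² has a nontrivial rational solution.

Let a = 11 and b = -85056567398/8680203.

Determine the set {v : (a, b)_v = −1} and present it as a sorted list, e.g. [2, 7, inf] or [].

Mod squares: a ≡ 11, b ≡ -114. Check v ∈ {∞, 2, 3, 7, 11, 17, 19, 23}.
v=11: a=11^1·(≡1), b=11^4·(≡10) mod 11; (1|11)=+1, (10|11)=-1; (−1)^{1·4·5}·(+1)^4·(-1)^1 = -1.
v=∞: 11 > 0 and -114 < 0  ⇒  (a,b)_∞ = +1.
v=19: a=19^0·(≡11), b=19^1·(≡10) mod 19; (11|19)=+1, (10|19)=-1; (−1)^{0·1·9}·(+1)^1·(-1)^0 = +1.
v=23: a=23^0·(≡11), b=23^2·(≡6) mod 23; (11|23)=-1, (6|23)=+1; (−1)^{0·2·11}·(-1)^2·(+1)^0 = +1.
v=17: a=17^0·(≡11), b=17^2·(≡12) mod 17; (11|17)=-1, (12|17)=-1; (−1)^{0·2·8}·(-1)^2·(-1)^0 = +1.
v=3: a=3^0·(≡2), b=3^-11·(≡1) mod 3; (2|3)=-1, (1|3)=+1; (−1)^{0·-11·1}·(-1)^-11·(+1)^0 = -1.
v=7: a=7^0·(≡4), b=7^-2·(≡6) mod 7; (4|7)=+1, (6|7)=-1; (−1)^{0·-2·3}·(+1)^-2·(-1)^0 = +1.
v=2: v_2(a)=0, v_2(b)=1; units ≡ 3, 7 (mod 8); ε·ε+αω+βω = 1·1+0·0+1·1 ≡ 0  ⇒  (a,b)_2 = +1.
Ram(11, -114) = {3, 11}; no ℚ_3-point on the conic.

[3, 11]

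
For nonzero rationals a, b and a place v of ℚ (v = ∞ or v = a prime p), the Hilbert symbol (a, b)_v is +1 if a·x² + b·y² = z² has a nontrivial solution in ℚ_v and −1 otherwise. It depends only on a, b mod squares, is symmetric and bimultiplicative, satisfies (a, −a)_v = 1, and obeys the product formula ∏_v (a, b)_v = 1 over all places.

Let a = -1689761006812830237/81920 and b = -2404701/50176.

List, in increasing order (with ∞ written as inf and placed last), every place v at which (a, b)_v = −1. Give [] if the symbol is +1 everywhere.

(a, b) ≡ (-622858665, -1581) mod (ℚ^×)²; places V = {2, 3, 5, 7, 11, 13, 17, 19, 29, 31, ∞}.
(a,b)_2: α=-14, β=-10; u≡7, v≡3 (mod 8); ε(u)ε(v)=1·1, αω(v)=-14·1, βω(u)=-10·0; sum ≡ 1  ⇒  -1.
(a,b)_29: α=1, u≡18; β=0, v≡11 (mod 29); (18|29)=-1, (11|29)=-1; sign (−1)^0·-1^0·-1^1 = -1.
(a,b)_11: α=1, u≡2; β=0, v≡4 (mod 11); (2|11)=-1, (4|11)=+1; sign (−1)^0·-1^0·+1^1 = +1.
(a,b)_19: α=1, u≡13; β=0, v≡14 (mod 19); (13|19)=-1, (14|19)=-1; sign (−1)^0·-1^0·-1^1 = -1.
(a,b)_∞: sgn(-622858665)=−, sgn(-1581)=−, so -1.
(a,b)_5: α=-1, u≡2; β=0, v≡4 (mod 5); (2|5)=-1, (4|5)=+1; sign (−1)^0·-1^0·+1^-1 = +1.
(a,b)_7: α=0, u≡6; β=-2, v≡1 (mod 7); (6|7)=-1, (1|7)=+1; sign (−1)^0·-1^-2·+1^0 = +1.
(a,b)_13: α=3, u≡3; β=2, v≡5 (mod 13); (3|13)=+1, (5|13)=-1; sign (−1)^0·+1^2·-1^3 = -1.
(a,b)_3: α=1, u≡2; β=3, v≡1 (mod 3); (2|3)=-1, (1|3)=+1; sign (−1)^1·-1^3·+1^1 = +1.
(a,b)_17: α=5, u≡14; β=1, v≡8 (mod 17); (14|17)=-1, (8|17)=+1; sign (−1)^0·-1^1·+1^5 = -1.
(a,b)_31: α=3, u≡19; β=1, v≡15 (mod 31); (19|31)=+1, (15|31)=-1; sign (−1)^1·+1^1·-1^3 = +1.
Ram(-622858665, -1581) = {2, 13, 17, 19, 29, ∞}; no ℚ_2-point on the conic.

[2, 13, 17, 19, 29, inf]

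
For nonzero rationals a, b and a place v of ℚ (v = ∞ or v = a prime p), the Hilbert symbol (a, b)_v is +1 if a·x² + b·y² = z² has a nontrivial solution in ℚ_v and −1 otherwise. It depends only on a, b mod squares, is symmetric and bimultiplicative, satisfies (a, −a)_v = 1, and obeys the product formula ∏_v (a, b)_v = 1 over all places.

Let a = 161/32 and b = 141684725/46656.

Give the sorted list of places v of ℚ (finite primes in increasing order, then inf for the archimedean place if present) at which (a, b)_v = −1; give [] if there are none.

[2, 23, 31, 41]

Mod squares: a ≡ 322, b ≡ 115661. Check v ∈ {∞, 2, 3, 5, 7, 13, 23, 31, 41}.
v=2: v_2(a)=-5, v_2(b)=-6; units ≡ 1, 5 (mod 8); ε·ε+αω+βω = 0·0+-5·1+-6·0 ≡ 1  ⇒  (a,b)_2 = -1.
v=13: a=13^0·(≡3), b=13^1·(≡11) mod 13; (3|13)=+1, (11|13)=-1; (−1)^{0·1·6}·(+1)^1·(-1)^0 = +1.
v=41: a=41^0·(≡14), b=41^1·(≡21) mod 41; (14|41)=-1, (21|41)=+1; (−1)^{0·1·20}·(-1)^1·(+1)^0 = -1.
v=23: a=23^1·(≡11), b=23^0·(≡20) mod 23; (11|23)=-1, (20|23)=-1; (−1)^{1·0·11}·(-1)^0·(-1)^1 = -1.
v=5: a=5^0·(≡3), b=5^2·(≡4) mod 5; (3|5)=-1, (4|5)=+1; (−1)^{0·2·2}·(-1)^2·(+1)^0 = +1.
v=7: a=7^1·(≡4), b=7^3·(≡5) mod 7; (4|7)=+1, (5|7)=-1; (−1)^{1·3·3}·(+1)^3·(-1)^1 = +1.
v=∞: 322 > 0 and 115661 > 0  ⇒  (a,b)_∞ = +1.
v=31: a=31^0·(≡6), b=31^1·(≡21) mod 31; (6|31)=-1, (21|31)=-1; (−1)^{0·1·15}·(-1)^1·(-1)^0 = -1.
v=3: a=3^0·(≡1), b=3^-6·(≡2) mod 3; (1|3)=+1, (2|3)=-1; (−1)^{0·-6·1}·(+1)^-6·(-1)^0 = +1.
(322, 115661 / ℚ) ramifies at {2, 23, 31, 41}: a division algebra.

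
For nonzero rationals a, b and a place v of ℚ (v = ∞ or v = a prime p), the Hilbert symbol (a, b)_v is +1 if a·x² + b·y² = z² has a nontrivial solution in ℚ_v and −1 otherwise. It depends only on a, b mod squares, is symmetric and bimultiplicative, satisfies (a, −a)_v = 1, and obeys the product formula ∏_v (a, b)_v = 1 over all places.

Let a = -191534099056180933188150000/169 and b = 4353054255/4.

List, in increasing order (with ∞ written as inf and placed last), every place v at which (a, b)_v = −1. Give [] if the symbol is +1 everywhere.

[5, 31, 37, 41]

(a, b) ≡ (-235135, 3997295) mod (ℚ^×)²; places V = {2, 3, 5, 7, 11, 13, 17, 31, 37, 41, ∞}.
(a,b)_17: α=4, u≡16; β=1, v≡2 (mod 17); (16|17)=+1, (2|17)=+1; sign (−1)^0·+1^1·+1^4 = +1.
(a,b)_3: α=2, u≡2; β=2, v≡2 (mod 3); (2|3)=-1, (2|3)=-1; sign (−1)^0·-1^2·-1^2 = +1.
(a,b)_13: α=-2, u≡1; β=0, v≡1 (mod 13); (1|13)=+1, (1|13)=+1; sign (−1)^0·+1^0·+1^-2 = +1.
(a,b)_2: α=4, β=-2; u≡1, v≡7 (mod 8); ε(u)ε(v)=0·1, αω(v)=4·0, βω(u)=-2·0; sum ≡ 0  ⇒  +1.
(a,b)_37: α=3, u≡16; β=1, v≡17 (mod 37); (16|37)=+1, (17|37)=-1; sign (−1)^0·+1^1·-1^3 = -1.
(a,b)_31: α=3, u≡9; β=1, v≡16 (mod 31); (9|31)=+1, (16|31)=+1; sign (−1)^1·+1^1·+1^3 = -1.
(a,b)_7: α=2, u≡1; β=0, v≡1 (mod 7); (1|7)=+1, (1|7)=+1; sign (−1)^0·+1^0·+1^2 = +1.
(a,b)_∞: sgn(-235135)=−, sgn(3997295)=+, so +1.
(a,b)_11: α=0, u≡9; β=2, v≡3 (mod 11); (9|11)=+1, (3|11)=+1; sign (−1)^0·+1^2·+1^0 = +1.
(a,b)_5: α=5, u≡3; β=1, v≡4 (mod 5); (3|5)=-1, (4|5)=+1; sign (−1)^0·-1^1·+1^5 = -1.
(a,b)_41: α=3, u≡37; β=1, v≡34 (mod 41); (37|41)=+1, (34|41)=-1; sign (−1)^0·+1^1·-1^3 = -1.
(-235135, 3997295 / ℚ) ramifies at {5, 31, 37, 41}: a division algebra.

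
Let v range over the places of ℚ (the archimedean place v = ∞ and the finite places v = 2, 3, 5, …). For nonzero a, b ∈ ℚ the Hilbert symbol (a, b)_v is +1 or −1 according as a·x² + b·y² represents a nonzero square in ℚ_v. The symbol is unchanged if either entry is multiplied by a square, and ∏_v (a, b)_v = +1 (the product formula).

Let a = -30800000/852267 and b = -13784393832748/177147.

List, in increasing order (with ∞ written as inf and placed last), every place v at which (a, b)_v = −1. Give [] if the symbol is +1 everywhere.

Mod squares: a ≡ -2310, b ≡ -561. Check v ∈ {∞, 2, 3, 5, 7, 11, 13, 17, 41, 43}.
v=13: a=13^-2·(≡10), b=13^0·(≡8) mod 13; (10|13)=+1, (8|13)=-1; (−1)^{-2·0·6}·(+1)^0·(-1)^-2 = +1.
v=3: a=3^-1·(≡1), b=3^-11·(≡2) mod 3; (1|3)=+1, (2|3)=-1; (−1)^{-1·-11·1}·(+1)^-11·(-1)^-1 = +1.
v=17: a=17^0·(≡15), b=17^1·(≡2) mod 17; (15|17)=+1, (2|17)=+1; (−1)^{0·1·8}·(+1)^1·(+1)^0 = +1.
v=2: v_2(a)=7, v_2(b)=2; units ≡ 5, 7 (mod 8); ε·ε+αω+βω = 0·1+7·0+2·1 ≡ 0  ⇒  (a,b)_2 = +1.
v=∞: -2310 < 0 and -561 < 0  ⇒  (a,b)_∞ = -1.
v=43: a=43^0·(≡18), b=43^2·(≡40) mod 43; (18|43)=-1, (40|43)=+1; (−1)^{0·2·21}·(-1)^2·(+1)^0 = +1.
v=41: a=41^-2·(≡15), b=41^2·(≡7) mod 41; (15|41)=-1, (7|41)=-1; (−1)^{-2·2·20}·(-1)^2·(-1)^-2 = +1.
v=7: a=7^1·(≡6), b=7^2·(≡6) mod 7; (6|7)=-1, (6|7)=-1; (−1)^{1·2·3}·(-1)^2·(-1)^1 = -1.
v=11: a=11^1·(≡8), b=11^3·(≡3) mod 11; (8|11)=-1, (3|11)=+1; (−1)^{1·3·5}·(-1)^3·(+1)^1 = +1.
v=5: a=5^5·(≡2), b=5^0·(≡1) mod 5; (2|5)=-1, (1|5)=+1; (−1)^{5·0·2}·(-1)^0·(+1)^5 = +1.
|Ram(-2310, -561)| = 2, even; anisotropic at {7, ∞}.

[7, inf]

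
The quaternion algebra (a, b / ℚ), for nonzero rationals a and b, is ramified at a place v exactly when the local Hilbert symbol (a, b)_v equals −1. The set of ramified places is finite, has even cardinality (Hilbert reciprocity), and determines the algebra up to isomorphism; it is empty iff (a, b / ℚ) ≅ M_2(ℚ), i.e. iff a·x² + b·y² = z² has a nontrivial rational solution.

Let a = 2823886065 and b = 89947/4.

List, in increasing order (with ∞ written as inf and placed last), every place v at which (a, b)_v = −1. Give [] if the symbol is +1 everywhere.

[5, 11, 23, 37]

(a, b) ≡ (16709385, 89947) mod (ℚ^×)²; places V = {2, 3, 5, 7, 11, 13, 17, 23, 37, ∞}.
(a,b)_2: α=0, β=-2; u≡1, v≡3 (mod 8); ε(u)ε(v)=0·1, αω(v)=0·1, βω(u)=-2·0; sum ≡ 0  ⇒  +1.
(a,b)_3: α=1, u≡1; β=0, v≡1 (mod 3); (1|3)=+1, (1|3)=+1; sign (−1)^0·+1^0·+1^1 = +1.
(a,b)_23: α=1, u≡21; β=0, v≡10 (mod 23); (21|23)=-1, (10|23)=-1; sign (−1)^0·-1^0·-1^1 = -1.
(a,b)_7: α=1, u≡6; β=0, v≡1 (mod 7); (6|7)=-1, (1|7)=+1; sign (−1)^0·-1^0·+1^1 = +1.
(a,b)_13: α=2, u≡4; β=1, v≡4 (mod 13); (4|13)=+1, (4|13)=+1; sign (−1)^0·+1^1·+1^2 = +1.
(a,b)_∞: sgn(16709385)=+, sgn(89947)=+, so +1.
(a,b)_11: α=1, u≡4; β=1, v≡1 (mod 11); (4|11)=+1, (1|11)=+1; sign (−1)^1·+1^1·+1^1 = -1.
(a,b)_17: α=1, u≡1; β=1, v≡1 (mod 17); (1|17)=+1, (1|17)=+1; sign (−1)^0·+1^1·+1^1 = +1.
(a,b)_5: α=1, u≡3; β=0, v≡3 (mod 5); (3|5)=-1, (3|5)=-1; sign (−1)^0·-1^0·-1^1 = -1.
(a,b)_37: α=1, u≡13; β=1, v≡25 (mod 37); (13|37)=-1, (25|37)=+1; sign (−1)^0·-1^1·+1^1 = -1.
(16709385, 89947 / ℚ) ramifies at {5, 11, 23, 37}: a division algebra.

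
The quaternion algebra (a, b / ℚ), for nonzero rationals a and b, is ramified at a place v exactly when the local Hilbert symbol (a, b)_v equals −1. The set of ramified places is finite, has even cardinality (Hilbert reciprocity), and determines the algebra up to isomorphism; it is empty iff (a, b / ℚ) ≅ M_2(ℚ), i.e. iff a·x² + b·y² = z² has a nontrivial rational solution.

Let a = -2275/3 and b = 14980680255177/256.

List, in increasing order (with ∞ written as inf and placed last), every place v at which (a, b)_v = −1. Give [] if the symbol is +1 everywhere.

[3, 13, 29, 31]

(a, b) ≡ (-273, 2697) mod (ℚ^×)²; places V = {2, 3, 5, 7, 13, 29, 31, ∞}.
(a,b)_13: α=1, u≡11; β=4, v≡5 (mod 13); (11|13)=-1, (5|13)=-1; sign (−1)^0·-1^4·-1^1 = -1.
(a,b)_31: α=0, u≡27; β=1, v≡20 (mod 31); (27|31)=-1, (20|31)=+1; sign (−1)^0·-1^1·+1^0 = -1.
(a,b)_29: α=0, u≡15; β=1, v≡22 (mod 29); (15|29)=-1, (22|29)=+1; sign (−1)^0·-1^1·+1^0 = -1.
(a,b)_∞: sgn(-273)=−, sgn(2697)=+, so +1.
(a,b)_5: α=2, u≡3; β=0, v≡2 (mod 5); (3|5)=-1, (2|5)=-1; sign (−1)^0·-1^0·-1^2 = +1.
(a,b)_3: α=-1, u≡2; β=5, v≡2 (mod 3); (2|3)=-1, (2|3)=-1; sign (−1)^1·-1^5·-1^-1 = -1.
(a,b)_7: α=1, u≡6; β=4, v≡2 (mod 7); (6|7)=-1, (2|7)=+1; sign (−1)^0·-1^4·+1^1 = +1.
(a,b)_2: α=0, β=-8; u≡7, v≡1 (mod 8); ε(u)ε(v)=1·0, αω(v)=0·0, βω(u)=-8·0; sum ≡ 0  ⇒  +1.
|Ram(-273, 2697)| = 4, even; anisotropic at {3, 13, 29, 31}.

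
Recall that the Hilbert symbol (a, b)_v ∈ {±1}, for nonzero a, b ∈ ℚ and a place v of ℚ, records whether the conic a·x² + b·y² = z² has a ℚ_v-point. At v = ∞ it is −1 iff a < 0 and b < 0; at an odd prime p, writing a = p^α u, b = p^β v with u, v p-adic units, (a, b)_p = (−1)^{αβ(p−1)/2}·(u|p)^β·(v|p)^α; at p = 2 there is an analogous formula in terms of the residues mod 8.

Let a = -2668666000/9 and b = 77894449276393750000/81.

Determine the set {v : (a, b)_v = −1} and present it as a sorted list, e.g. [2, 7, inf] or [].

[2, 5, 7, 11, 13, 43]

(a, b) ≡ (-6671665, 7) mod (ℚ^×)²; places V = {2, 3, 5, 7, 11, 13, 31, 43, ∞}.
(a,b)_3: α=-2, u≡2; β=-4, v≡1 (mod 3); (2|3)=-1, (1|3)=+1; sign (−1)^0·-1^-4·+1^-2 = +1.
(a,b)_5: α=3, u≡3; β=8, v≡3 (mod 5); (3|5)=-1, (3|5)=-1; sign (−1)^0·-1^8·-1^3 = -1.
(a,b)_11: α=1, u≡5; β=2, v≡6 (mod 11); (5|11)=+1, (6|11)=-1; sign (−1)^0·+1^2·-1^1 = -1.
(a,b)_31: α=1, u≡25; β=2, v≡14 (mod 31); (25|31)=+1, (14|31)=+1; sign (−1)^0·+1^2·+1^1 = +1.
(a,b)_7: α=1, u≡2; β=3, v≡1 (mod 7); (2|7)=+1, (1|7)=+1; sign (−1)^1·+1^3·+1^1 = -1.
(a,b)_∞: sgn(-6671665)=−, sgn(7)=+, so +1.
(a,b)_2: α=4, β=4; u≡7, v≡7 (mod 8); ε(u)ε(v)=1·1, αω(v)=4·0, βω(u)=4·0; sum ≡ 1  ⇒  -1.
(a,b)_13: α=1, u≡10; β=2, v≡5 (mod 13); (10|13)=+1, (5|13)=-1; sign (−1)^0·+1^2·-1^1 = -1.
(a,b)_43: α=1, u≡8; β=2, v≡12 (mod 43); (8|43)=-1, (12|43)=-1; sign (−1)^0·-1^2·-1^1 = -1.
|Ram(-6671665, 7)| = 6, even; anisotropic at {2, 5, 7, 11, 13, 43}.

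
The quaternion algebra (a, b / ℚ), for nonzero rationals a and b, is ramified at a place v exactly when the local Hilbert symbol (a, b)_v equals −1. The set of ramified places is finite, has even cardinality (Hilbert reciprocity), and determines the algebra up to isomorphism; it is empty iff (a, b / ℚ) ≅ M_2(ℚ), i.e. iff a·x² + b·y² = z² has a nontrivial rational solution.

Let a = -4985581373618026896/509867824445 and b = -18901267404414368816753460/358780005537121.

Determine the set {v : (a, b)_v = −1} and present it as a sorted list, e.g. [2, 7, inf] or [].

[2, 5, 17, inf]

(a, b) ≡ (-2805, -165) mod (ℚ^×)²; places V = {2, 3, 5, 7, 11, 13, 17, 19, 23, 41, ∞}.
(a,b)_3: α=5, u≡1; β=5, v≡2 (mod 3); (1|3)=+1, (2|3)=-1; sign (−1)^1·+1^5·-1^5 = +1.
(a,b)_13: α=2, u≡9; β=0, v≡4 (mod 13); (9|13)=+1, (4|13)=+1; sign (−1)^0·+1^0·+1^2 = +1.
(a,b)_2: α=4, β=2; u≡3, v≡3 (mod 8); ε(u)ε(v)=1·1, αω(v)=4·1, βω(u)=2·1; sum ≡ 1  ⇒  -1.
(a,b)_11: α=1, u≡1; β=1, v≡8 (mod 11); (1|11)=+1, (8|11)=-1; sign (−1)^1·+1^1·-1^1 = +1.
(a,b)_5: α=-1, u≡1; β=1, v≡3 (mod 5); (1|5)=+1, (3|5)=-1; sign (−1)^0·+1^1·-1^-1 = -1.
(a,b)_∞: sgn(-2805)=−, sgn(-165)=−, so -1.
(a,b)_41: α=2, u≡14; β=2, v≡10 (mod 41); (14|41)=-1, (10|41)=+1; sign (−1)^0·-1^2·+1^2 = +1.
(a,b)_23: α=0, u≡9; β=-2, v≡14 (mod 23); (9|23)=+1, (14|23)=-1; sign (−1)^0·+1^-2·-1^0 = +1.
(a,b)_17: α=7, u≡7; β=12, v≡6 (mod 17); (7|17)=-1, (6|17)=-1; sign (−1)^0·-1^12·-1^7 = -1.
(a,b)_19: α=-2, u≡11; β=2, v≡1 (mod 19); (11|19)=+1, (1|19)=+1; sign (−1)^0·+1^2·+1^-2 = +1.
(a,b)_7: α=-10, u≡1; β=-14, v≡6 (mod 7); (1|7)=+1, (6|7)=-1; sign (−1)^0·+1^-14·-1^-10 = +1.
|Ram(-2805, -165)| = 4, even; anisotropic at {2, 5, 17, ∞}.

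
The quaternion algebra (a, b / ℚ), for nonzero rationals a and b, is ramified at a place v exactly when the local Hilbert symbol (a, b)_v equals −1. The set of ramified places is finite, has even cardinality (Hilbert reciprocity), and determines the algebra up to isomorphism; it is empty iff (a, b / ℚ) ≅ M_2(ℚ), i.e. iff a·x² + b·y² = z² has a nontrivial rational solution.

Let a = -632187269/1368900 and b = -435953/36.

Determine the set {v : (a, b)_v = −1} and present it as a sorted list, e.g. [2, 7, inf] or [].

[2, 7, 41, inf]

Mod squares: a ≡ -29, b ≡ -8897. Check v ∈ {∞, 2, 3, 5, 7, 13, 23, 29, 31, 41}.
v=13: a=13^-2·(≡1), b=13^0·(≡8) mod 13; (1|13)=+1, (8|13)=-1; (−1)^{-2·0·6}·(+1)^0·(-1)^-2 = +1.
v=29: a=29^3·(≡16), b=29^0·(≡13) mod 29; (16|29)=+1, (13|29)=+1; (−1)^{3·0·14}·(+1)^0·(+1)^3 = +1.
v=23: a=23^2·(≡20), b=23^0·(≡8) mod 23; (20|23)=-1, (8|23)=+1; (−1)^{2·0·11}·(-1)^0·(+1)^2 = +1.
v=2: v_2(a)=-2, v_2(b)=-2; units ≡ 3, 7 (mod 8); ε·ε+αω+βω = 1·1+-2·0+-2·1 ≡ 1  ⇒  (a,b)_2 = -1.
v=7: a=7^2·(≡3), b=7^3·(≡3) mod 7; (3|7)=-1, (3|7)=-1; (−1)^{2·3·3}·(-1)^3·(-1)^2 = -1.
v=∞: -29 < 0 and -8897 < 0  ⇒  (a,b)_∞ = -1.
v=31: a=31^0·(≡20), b=31^1·(≡27) mod 31; (20|31)=+1, (27|31)=-1; (−1)^{0·1·15}·(+1)^1·(-1)^0 = +1.
v=3: a=3^-4·(≡1), b=3^-2·(≡1) mod 3; (1|3)=+1, (1|3)=+1; (−1)^{-4·-2·1}·(+1)^-2·(+1)^-4 = +1.
v=41: a=41^0·(≡24), b=41^1·(≡11) mod 41; (24|41)=-1, (11|41)=-1; (−1)^{0·1·20}·(-1)^1·(-1)^0 = -1.
v=5: a=5^-2·(≡1), b=5^0·(≡2) mod 5; (1|5)=+1, (2|5)=-1; (−1)^{-2·0·2}·(+1)^0·(-1)^-2 = +1.
|Ram(-29, -8897)| = 4, even; anisotropic at {2, 7, 41, ∞}.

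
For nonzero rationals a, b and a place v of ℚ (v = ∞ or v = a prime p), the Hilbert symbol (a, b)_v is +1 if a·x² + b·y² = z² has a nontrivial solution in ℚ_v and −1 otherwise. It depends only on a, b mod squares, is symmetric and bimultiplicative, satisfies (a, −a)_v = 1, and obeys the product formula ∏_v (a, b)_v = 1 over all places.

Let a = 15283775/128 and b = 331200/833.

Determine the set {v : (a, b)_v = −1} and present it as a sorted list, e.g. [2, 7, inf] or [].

Mod squares: a ≡ 1222702, b ≡ 391. Check v ∈ {∞, 2, 3, 5, 7, 13, 17, 23, 31, 37, 41}.
v=41: a=41^1·(≡17), b=41^0·(≡38) mod 41; (17|41)=-1, (38|41)=-1; (−1)^{1·0·20}·(-1)^0·(-1)^1 = -1.
v=7: a=7^0·(≡5), b=7^-2·(≡3) mod 7; (5|7)=-1, (3|7)=-1; (−1)^{0·-2·3}·(-1)^-2·(-1)^0 = +1.
v=31: a=31^1·(≡8), b=31^0·(≡1) mod 31; (8|31)=+1, (1|31)=+1; (−1)^{1·0·15}·(+1)^0·(+1)^1 = +1.
v=3: a=3^0·(≡1), b=3^2·(≡1) mod 3; (1|3)=+1, (1|3)=+1; (−1)^{0·2·1}·(+1)^2·(+1)^0 = +1.
v=13: a=13^1·(≡3), b=13^0·(≡12) mod 13; (3|13)=+1, (12|13)=+1; (−1)^{1·0·6}·(+1)^0·(+1)^1 = +1.
v=17: a=17^0·(≡3), b=17^-1·(≡14) mod 17; (3|17)=-1, (14|17)=-1; (−1)^{0·-1·8}·(-1)^-1·(-1)^0 = -1.
v=23: a=23^0·(≡7), b=23^1·(≡5) mod 23; (7|23)=-1, (5|23)=-1; (−1)^{0·1·11}·(-1)^1·(-1)^0 = -1.
v=∞: 1222702 > 0 and 391 > 0  ⇒  (a,b)_∞ = +1.
v=5: a=5^2·(≡2), b=5^2·(≡1) mod 5; (2|5)=-1, (1|5)=+1; (−1)^{2·2·2}·(-1)^2·(+1)^2 = +1.
v=37: a=37^1·(≡20), b=37^0·(≡26) mod 37; (20|37)=-1, (26|37)=+1; (−1)^{1·0·18}·(-1)^0·(+1)^1 = +1.
v=2: v_2(a)=-7, v_2(b)=6; units ≡ 7, 7 (mod 8); ε·ε+αω+βω = 1·1+-7·0+6·0 ≡ 1  ⇒  (a,b)_2 = -1.
Ram(1222702, 391) = {2, 17, 23, 41}; no ℚ_2-point on the conic.

[2, 17, 23, 41]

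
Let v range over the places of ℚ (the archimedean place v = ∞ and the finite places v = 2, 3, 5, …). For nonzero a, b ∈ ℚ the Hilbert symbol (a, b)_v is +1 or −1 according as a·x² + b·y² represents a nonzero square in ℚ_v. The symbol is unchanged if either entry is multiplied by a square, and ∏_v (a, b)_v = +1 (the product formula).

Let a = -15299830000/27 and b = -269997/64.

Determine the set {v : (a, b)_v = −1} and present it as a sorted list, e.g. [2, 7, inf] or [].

[2, 17, 43, inf]

(a, b) ≡ (-4589949, -269997) mod (ℚ^×)²; places V = {2, 3, 5, 7, 13, 17, 23, 43, ∞}.
(a,b)_5: α=4, u≡1; β=0, v≡2 (mod 5); (1|5)=+1, (2|5)=-1; sign (−1)^0·+1^0·-1^4 = +1.
(a,b)_23: α=1, u≡12; β=1, v≡11 (mod 23); (12|23)=+1, (11|23)=-1; sign (−1)^1·+1^1·-1^1 = +1.
(a,b)_2: α=4, β=-6; u≡3, v≡3 (mod 8); ε(u)ε(v)=1·1, αω(v)=4·1, βω(u)=-6·1; sum ≡ 1  ⇒  -1.
(a,b)_∞: sgn(-4589949)=−, sgn(-269997)=−, so -1.
(a,b)_7: α=1, u≡4; β=1, v≡6 (mod 7); (4|7)=+1, (6|7)=-1; sign (−1)^1·+1^1·-1^1 = +1.
(a,b)_13: α=1, u≡7; β=1, v≡8 (mod 13); (7|13)=-1, (8|13)=-1; sign (−1)^0·-1^1·-1^1 = +1.
(a,b)_17: α=1, u≡3; β=0, v≡5 (mod 17); (3|17)=-1, (5|17)=-1; sign (−1)^0·-1^0·-1^1 = -1.
(a,b)_43: α=1, u≡30; β=1, v≡2 (mod 43); (30|43)=-1, (2|43)=-1; sign (−1)^1·-1^1·-1^1 = -1.
(a,b)_3: α=-3, u≡2; β=1, v≡1 (mod 3); (2|3)=-1, (1|3)=+1; sign (−1)^1·-1^1·+1^-3 = +1.
Ram(-4589949, -269997) = {2, 17, 43, ∞}; no ℚ_2-point on the conic.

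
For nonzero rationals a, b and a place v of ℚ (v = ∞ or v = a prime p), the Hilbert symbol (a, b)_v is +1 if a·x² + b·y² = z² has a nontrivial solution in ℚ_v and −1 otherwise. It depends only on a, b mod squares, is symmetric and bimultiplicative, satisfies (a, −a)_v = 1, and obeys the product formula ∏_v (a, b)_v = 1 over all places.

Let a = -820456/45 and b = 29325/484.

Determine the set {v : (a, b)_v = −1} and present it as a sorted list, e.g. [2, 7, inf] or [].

[2, 5, 17, 23]

Mod squares: a ≡ -20930, b ≡ 1173. Check v ∈ {∞, 2, 3, 5, 7, 11, 13, 17, 23}.
v=11: a=11^0·(≡1), b=11^-2·(≡8) mod 11; (1|11)=+1, (8|11)=-1; (−1)^{0·-2·5}·(+1)^-2·(-1)^0 = +1.
v=7: a=7^3·(≡3), b=7^0·(≡2) mod 7; (3|7)=-1, (2|7)=+1; (−1)^{3·0·3}·(-1)^0·(+1)^3 = +1.
v=23: a=23^1·(≡22), b=23^1·(≡10) mod 23; (22|23)=-1, (10|23)=-1; (−1)^{1·1·11}·(-1)^1·(-1)^1 = -1.
v=5: a=5^-1·(≡1), b=5^2·(≡2) mod 5; (1|5)=+1, (2|5)=-1; (−1)^{-1·2·2}·(+1)^2·(-1)^-1 = -1.
v=13: a=13^1·(≡7), b=13^0·(≡12) mod 13; (7|13)=-1, (12|13)=+1; (−1)^{1·0·6}·(-1)^0·(+1)^1 = +1.
v=17: a=17^0·(≡6), b=17^1·(≡1) mod 17; (6|17)=-1, (1|17)=+1; (−1)^{0·1·8}·(-1)^1·(+1)^0 = -1.
v=∞: -20930 < 0 and 1173 > 0  ⇒  (a,b)_∞ = +1.
v=3: a=3^-2·(≡1), b=3^1·(≡1) mod 3; (1|3)=+1, (1|3)=+1; (−1)^{-2·1·1}·(+1)^1·(+1)^-2 = +1.
v=2: v_2(a)=3, v_2(b)=-2; units ≡ 7, 5 (mod 8); ε·ε+αω+βω = 1·0+3·1+-2·0 ≡ 1  ⇒  (a,b)_2 = -1.
(-20930, 1173 / ℚ) ramifies at {2, 5, 17, 23}: a division algebra.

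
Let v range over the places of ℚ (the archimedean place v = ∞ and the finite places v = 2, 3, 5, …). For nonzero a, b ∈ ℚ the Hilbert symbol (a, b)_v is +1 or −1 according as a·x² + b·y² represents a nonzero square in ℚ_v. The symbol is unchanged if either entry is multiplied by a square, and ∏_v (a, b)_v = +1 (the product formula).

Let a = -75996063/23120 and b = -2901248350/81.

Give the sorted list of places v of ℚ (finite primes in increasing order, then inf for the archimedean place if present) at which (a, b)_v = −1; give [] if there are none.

Mod squares: a ≡ -715, b ≡ -286. Check v ∈ {∞, 2, 3, 5, 7, 11, 13, 17}.
v=11: a=11^1·(≡9), b=11^1·(≡8) mod 11; (9|11)=+1, (8|11)=-1; (−1)^{1·1·5}·(+1)^1·(-1)^1 = +1.
v=13: a=13^1·(≡9), b=13^3·(≡1) mod 13; (9|13)=+1, (1|13)=+1; (−1)^{1·3·6}·(+1)^3·(+1)^1 = +1.
v=5: a=5^-1·(≡3), b=5^2·(≡1) mod 5; (3|5)=-1, (1|5)=+1; (−1)^{-1·2·2}·(-1)^2·(+1)^-1 = +1.
v=7: a=7^0·(≡3), b=7^4·(≡1) mod 7; (3|7)=-1, (1|7)=+1; (−1)^{0·4·3}·(-1)^4·(+1)^0 = +1.
v=3: a=3^12·(≡2), b=3^-4·(≡2) mod 3; (2|3)=-1, (2|3)=-1; (−1)^{12·-4·1}·(-1)^-4·(-1)^12 = +1.
v=2: v_2(a)=-4, v_2(b)=1; units ≡ 5, 1 (mod 8); ε·ε+αω+βω = 0·0+-4·0+1·1 ≡ 1  ⇒  (a,b)_2 = -1.
v=∞: -715 < 0 and -286 < 0  ⇒  (a,b)_∞ = -1.
v=17: a=17^-2·(≡9), b=17^0·(≡7) mod 17; (9|17)=+1, (7|17)=-1; (−1)^{-2·0·8}·(+1)^0·(-1)^-2 = +1.
(-715, -286 / ℚ) ramifies at {2, ∞}: a division algebra.

[2, inf]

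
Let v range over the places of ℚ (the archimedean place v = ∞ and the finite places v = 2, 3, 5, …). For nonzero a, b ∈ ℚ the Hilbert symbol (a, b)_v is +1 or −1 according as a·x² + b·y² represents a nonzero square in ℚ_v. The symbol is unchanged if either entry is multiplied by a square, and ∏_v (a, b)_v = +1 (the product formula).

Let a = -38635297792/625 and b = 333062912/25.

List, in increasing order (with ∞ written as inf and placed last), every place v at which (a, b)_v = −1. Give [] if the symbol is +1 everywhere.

(a, b) ≡ (-44863, 1547) mod (ℚ^×)²; places V = {2, 5, 7, 13, 17, 29, ∞}.
(a,b)_∞: sgn(-44863)=−, sgn(1547)=+, so +1.
(a,b)_29: α=3, u≡27; β=2, v≡27 (mod 29); (27|29)=-1, (27|29)=-1; sign (−1)^0·-1^2·-1^3 = -1.
(a,b)_13: α=1, u≡6; β=1, v≡7 (mod 13); (6|13)=-1, (7|13)=-1; sign (−1)^0·-1^1·-1^1 = +1.
(a,b)_5: α=-4, u≡3; β=-2, v≡2 (mod 5); (3|5)=-1, (2|5)=-1; sign (−1)^0·-1^-2·-1^-4 = +1.
(a,b)_2: α=10, β=8; u≡1, v≡3 (mod 8); ε(u)ε(v)=0·1, αω(v)=10·1, βω(u)=8·0; sum ≡ 0  ⇒  +1.
(a,b)_17: α=1, u≡15; β=1, v≡6 (mod 17); (15|17)=+1, (6|17)=-1; sign (−1)^0·+1^1·-1^1 = -1.
(a,b)_7: α=1, u≡3; β=1, v≡4 (mod 7); (3|7)=-1, (4|7)=+1; sign (−1)^1·-1^1·+1^1 = +1.
Ram(-44863, 1547) = {17, 29}; no ℚ_17-point on the conic.

[17, 29]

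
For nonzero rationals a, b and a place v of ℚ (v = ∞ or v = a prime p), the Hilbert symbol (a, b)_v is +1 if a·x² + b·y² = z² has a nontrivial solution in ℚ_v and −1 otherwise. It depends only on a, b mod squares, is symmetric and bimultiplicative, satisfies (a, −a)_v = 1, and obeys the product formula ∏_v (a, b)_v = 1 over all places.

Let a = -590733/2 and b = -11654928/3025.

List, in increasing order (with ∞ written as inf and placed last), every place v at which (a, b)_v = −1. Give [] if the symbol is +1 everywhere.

Mod squares: a ≡ -14586, b ≡ -17. Check v ∈ {∞, 2, 3, 5, 11, 13, 17, 23}.
v=5: a=5^0·(≡1), b=5^-2·(≡2) mod 5; (1|5)=+1, (2|5)=-1; (−1)^{0·-2·2}·(+1)^-2·(-1)^0 = +1.
v=2: v_2(a)=-1, v_2(b)=4; units ≡ 3, 7 (mod 8); ε·ε+αω+βω = 1·1+-1·0+4·1 ≡ 1  ⇒  (a,b)_2 = -1.
v=11: a=11^1·(≡5), b=11^-2·(≡4) mod 11; (5|11)=+1, (4|11)=+1; (−1)^{1·-2·5}·(+1)^-2·(+1)^1 = +1.
v=∞: -14586 < 0 and -17 < 0  ⇒  (a,b)_∞ = -1.
v=3: a=3^5·(≡1), b=3^4·(≡1) mod 3; (1|3)=+1, (1|3)=+1; (−1)^{5·4·1}·(+1)^4·(+1)^5 = +1.
v=13: a=13^1·(≡10), b=13^0·(≡3) mod 13; (10|13)=+1, (3|13)=+1; (−1)^{1·0·6}·(+1)^0·(+1)^1 = +1.
v=23: a=23^0·(≡11), b=23^2·(≡4) mod 23; (11|23)=-1, (4|23)=+1; (−1)^{0·2·11}·(-1)^2·(+1)^0 = +1.
v=17: a=17^1·(≡8), b=17^1·(≡8) mod 17; (8|17)=+1, (8|17)=+1; (−1)^{1·1·8}·(+1)^1·(+1)^1 = +1.
Ram(-14586, -17) = {2, ∞}; no ℚ_2-point on the conic.

[2, inf]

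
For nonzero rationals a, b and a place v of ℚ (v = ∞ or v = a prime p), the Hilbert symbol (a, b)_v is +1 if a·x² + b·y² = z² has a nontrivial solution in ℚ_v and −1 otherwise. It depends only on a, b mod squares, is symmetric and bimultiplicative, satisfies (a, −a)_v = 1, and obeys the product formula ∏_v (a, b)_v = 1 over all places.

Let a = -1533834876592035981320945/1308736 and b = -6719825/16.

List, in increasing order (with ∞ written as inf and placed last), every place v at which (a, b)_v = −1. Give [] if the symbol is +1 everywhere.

Mod squares: a ≡ -1505, b ≡ -268793. Check v ∈ {∞, 2, 5, 7, 11, 13, 19, 43, 47}.
v=7: a=7^5·(≡2), b=7^1·(≡6) mod 7; (2|7)=+1, (6|7)=-1; (−1)^{5·1·3}·(+1)^1·(-1)^5 = +1.
v=47: a=47^4·(≡33), b=47^1·(≡44) mod 47; (33|47)=-1, (44|47)=-1; (−1)^{4·1·23}·(-1)^1·(-1)^4 = -1.
v=19: a=19^6·(≡13), b=19^1·(≡3) mod 19; (13|19)=-1, (3|19)=-1; (−1)^{6·1·9}·(-1)^1·(-1)^6 = -1.
v=5: a=5^1·(≡1), b=5^2·(≡2) mod 5; (1|5)=+1, (2|5)=-1; (−1)^{1·2·2}·(+1)^2·(-1)^1 = -1.
v=13: a=13^-2·(≡4), b=13^0·(≡6) mod 13; (4|13)=+1, (6|13)=-1; (−1)^{-2·0·6}·(+1)^0·(-1)^-2 = +1.
v=43: a=43^3·(≡12), b=43^1·(≡18) mod 43; (12|43)=-1, (18|43)=-1; (−1)^{3·1·21}·(-1)^1·(-1)^3 = -1.
v=11: a=11^-2·(≡2), b=11^0·(≡4) mod 11; (2|11)=-1, (4|11)=+1; (−1)^{-2·0·5}·(-1)^0·(+1)^-2 = +1.
v=∞: -1505 < 0 and -268793 < 0  ⇒  (a,b)_∞ = -1.
v=2: v_2(a)=-6, v_2(b)=-4; units ≡ 7, 7 (mod 8); ε·ε+αω+βω = 1·1+-6·0+-4·0 ≡ 1  ⇒  (a,b)_2 = -1.
Ram(-1505, -268793) = {2, 5, 19, 43, 47, ∞}; no ℚ_2-point on the conic.

[2, 5, 19, 43, 47, inf]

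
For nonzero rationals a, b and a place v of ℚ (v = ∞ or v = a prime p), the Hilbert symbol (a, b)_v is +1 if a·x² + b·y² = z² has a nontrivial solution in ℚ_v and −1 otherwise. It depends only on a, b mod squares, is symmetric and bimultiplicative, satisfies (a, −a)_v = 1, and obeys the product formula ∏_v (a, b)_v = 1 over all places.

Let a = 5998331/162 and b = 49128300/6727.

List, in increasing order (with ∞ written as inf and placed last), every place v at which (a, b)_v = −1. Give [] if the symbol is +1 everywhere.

[2, 7, 17, 23]

Mod squares: a ≡ 22678, b ≡ 2261. Check v ∈ {∞, 2, 3, 5, 7, 13, 17, 19, 23, 29, 31}.
v=19: a=19^0·(≡5), b=19^1·(≡9) mod 19; (5|19)=+1, (9|19)=+1; (−1)^{0·1·9}·(+1)^1·(+1)^0 = +1.
v=5: a=5^0·(≡3), b=5^2·(≡1) mod 5; (3|5)=-1, (1|5)=+1; (−1)^{0·2·2}·(-1)^2·(+1)^0 = +1.
v=3: a=3^-4·(≡1), b=3^2·(≡2) mod 3; (1|3)=+1, (2|3)=-1; (−1)^{-4·2·1}·(+1)^2·(-1)^-4 = +1.
v=29: a=29^1·(≡16), b=29^0·(≡20) mod 29; (16|29)=+1, (20|29)=+1; (−1)^{1·0·14}·(+1)^0·(+1)^1 = +1.
v=31: a=31^0·(≡29), b=31^-2·(≡26) mod 31; (29|31)=-1, (26|31)=-1; (−1)^{0·-2·15}·(-1)^-2·(-1)^0 = +1.
v=17: a=17^1·(≡16), b=17^1·(≡3) mod 17; (16|17)=+1, (3|17)=-1; (−1)^{1·1·8}·(+1)^1·(-1)^1 = -1.
v=∞: 22678 > 0 and 2261 > 0  ⇒  (a,b)_∞ = +1.
v=7: a=7^0·(≡3), b=7^-1·(≡2) mod 7; (3|7)=-1, (2|7)=+1; (−1)^{0·-1·3}·(-1)^-1·(+1)^0 = -1.
v=2: v_2(a)=-1, v_2(b)=2; units ≡ 3, 5 (mod 8); ε·ε+αω+βω = 1·0+-1·1+2·1 ≡ 1  ⇒  (a,b)_2 = -1.
v=23: a=23^3·(≡10), b=23^0·(≡21) mod 23; (10|23)=-1, (21|23)=-1; (−1)^{3·0·11}·(-1)^0·(-1)^3 = -1.
v=13: a=13^0·(≡11), b=13^2·(≡12) mod 13; (11|13)=-1, (12|13)=+1; (−1)^{0·2·6}·(-1)^2·(+1)^0 = +1.
|Ram(22678, 2261)| = 4, even; anisotropic at {2, 7, 17, 23}.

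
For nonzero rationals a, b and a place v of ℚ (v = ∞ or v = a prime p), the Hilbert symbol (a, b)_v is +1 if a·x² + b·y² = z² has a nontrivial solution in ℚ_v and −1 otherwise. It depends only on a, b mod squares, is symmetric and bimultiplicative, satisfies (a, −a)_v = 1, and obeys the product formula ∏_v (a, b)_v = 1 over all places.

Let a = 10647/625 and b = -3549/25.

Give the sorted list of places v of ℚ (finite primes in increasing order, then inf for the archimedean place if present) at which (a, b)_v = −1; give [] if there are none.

[2, 7]

(a, b) ≡ (7, -21) mod (ℚ^×)²; places V = {2, 3, 5, 7, 13, ∞}.
(a,b)_5: α=-4, u≡2; β=-2, v≡1 (mod 5); (2|5)=-1, (1|5)=+1; sign (−1)^0·-1^-2·+1^-4 = +1.
(a,b)_7: α=1, u≡1; β=1, v≡1 (mod 7); (1|7)=+1, (1|7)=+1; sign (−1)^1·+1^1·+1^1 = -1.
(a,b)_∞: sgn(7)=+, sgn(-21)=−, so +1.
(a,b)_13: α=2, u≡11; β=2, v≡8 (mod 13); (11|13)=-1, (8|13)=-1; sign (−1)^0·-1^2·-1^2 = +1.
(a,b)_2: α=0, β=0; u≡7, v≡3 (mod 8); ε(u)ε(v)=1·1, αω(v)=0·1, βω(u)=0·0; sum ≡ 1  ⇒  -1.
(a,b)_3: α=2, u≡1; β=1, v≡2 (mod 3); (1|3)=+1, (2|3)=-1; sign (−1)^0·+1^1·-1^2 = +1.
(7, -21 / ℚ) ramifies at {2, 7}: a division algebra.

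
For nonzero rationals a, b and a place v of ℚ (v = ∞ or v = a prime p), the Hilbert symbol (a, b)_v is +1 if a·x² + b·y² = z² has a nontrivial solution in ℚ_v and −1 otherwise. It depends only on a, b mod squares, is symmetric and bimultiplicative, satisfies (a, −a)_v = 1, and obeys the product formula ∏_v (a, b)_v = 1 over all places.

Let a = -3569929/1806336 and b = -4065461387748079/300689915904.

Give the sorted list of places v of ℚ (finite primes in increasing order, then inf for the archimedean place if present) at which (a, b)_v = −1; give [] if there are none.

[11, 29, 31, inf]

Mod squares: a ≡ -9889, b ≡ -319. Check v ∈ {∞, 2, 3, 7, 11, 17, 19, 29, 31}.
v=2: v_2(a)=-12, v_2(b)=-18; units ≡ 7, 1 (mod 8); ε·ε+αω+βω = 1·0+-12·0+-18·0 ≡ 0  ⇒  (a,b)_2 = +1.
v=11: a=11^1·(≡4), b=11^3·(≡3) mod 11; (4|11)=+1, (3|11)=+1; (−1)^{1·3·5}·(+1)^3·(+1)^1 = -1.
v=3: a=3^-2·(≡2), b=3^-4·(≡2) mod 3; (2|3)=-1, (2|3)=-1; (−1)^{-2·-4·1}·(-1)^-4·(-1)^-2 = +1.
v=17: a=17^0·(≡3), b=17^-2·(≡16) mod 17; (3|17)=-1, (16|17)=+1; (−1)^{0·-2·8}·(-1)^-2·(+1)^0 = +1.
v=31: a=31^1·(≡29), b=31^2·(≡13) mod 31; (29|31)=-1, (13|31)=-1; (−1)^{1·2·15}·(-1)^2·(-1)^1 = -1.
v=19: a=19^2·(≡8), b=19^4·(≡7) mod 19; (8|19)=-1, (7|19)=+1; (−1)^{2·4·9}·(-1)^4·(+1)^2 = +1.
v=∞: -9889 < 0 and -319 < 0  ⇒  (a,b)_∞ = -1.
v=7: a=7^-2·(≡4), b=7^-2·(≡3) mod 7; (4|7)=+1, (3|7)=-1; (−1)^{-2·-2·3}·(+1)^-2·(-1)^-2 = +1.
v=29: a=29^1·(≡7), b=29^3·(≡10) mod 29; (7|29)=+1, (10|29)=-1; (−1)^{1·3·14}·(+1)^3·(-1)^1 = -1.
Ram(-9889, -319) = {11, 29, 31, ∞}; no ℚ_11-point on the conic.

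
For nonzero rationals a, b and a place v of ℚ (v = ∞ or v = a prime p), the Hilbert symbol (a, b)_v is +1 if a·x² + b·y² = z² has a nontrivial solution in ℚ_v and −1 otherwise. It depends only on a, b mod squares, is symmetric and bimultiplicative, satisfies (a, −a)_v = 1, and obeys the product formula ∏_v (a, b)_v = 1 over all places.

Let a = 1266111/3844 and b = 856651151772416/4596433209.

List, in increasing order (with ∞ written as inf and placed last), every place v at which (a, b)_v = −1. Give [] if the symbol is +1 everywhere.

[2, 29]

Mod squares: a ≡ 319, b ≡ 11. Check v ∈ {∞, 2, 3, 7, 11, 13, 19, 29, 31}.
v=7: a=7^2·(≡2), b=7^2·(≡4) mod 7; (2|7)=+1, (4|7)=+1; (−1)^{2·2·3}·(+1)^2·(+1)^2 = +1.
v=19: a=19^0·(≡14), b=19^2·(≡6) mod 19; (14|19)=-1, (6|19)=+1; (−1)^{0·2·9}·(-1)^2·(+1)^0 = +1.
v=11: a=11^1·(≡6), b=11^3·(≡1) mod 11; (6|11)=-1, (1|11)=+1; (−1)^{1·3·5}·(-1)^3·(+1)^1 = +1.
v=2: v_2(a)=-2, v_2(b)=8; units ≡ 7, 3 (mod 8); ε·ε+αω+βω = 1·1+-2·1+8·0 ≡ 1  ⇒  (a,b)_2 = -1.
v=13: a=13^0·(≡6), b=13^2·(≡11) mod 13; (6|13)=-1, (11|13)=-1; (−1)^{0·2·6}·(-1)^2·(-1)^0 = +1.
v=∞: 319 > 0 and 11 > 0  ⇒  (a,b)_∞ = +1.
v=29: a=29^1·(≡19), b=29^2·(≡3) mod 29; (19|29)=-1, (3|29)=-1; (−1)^{1·2·14}·(-1)^2·(-1)^1 = -1.
v=3: a=3^4·(≡1), b=3^-14·(≡2) mod 3; (1|3)=+1, (2|3)=-1; (−1)^{4·-14·1}·(+1)^-14·(-1)^4 = +1.
v=31: a=31^-2·(≡10), b=31^-2·(≡15) mod 31; (10|31)=+1, (15|31)=-1; (−1)^{-2·-2·15}·(+1)^-2·(-1)^-2 = +1.
|Ram(319, 11)| = 2, even; anisotropic at {2, 29}.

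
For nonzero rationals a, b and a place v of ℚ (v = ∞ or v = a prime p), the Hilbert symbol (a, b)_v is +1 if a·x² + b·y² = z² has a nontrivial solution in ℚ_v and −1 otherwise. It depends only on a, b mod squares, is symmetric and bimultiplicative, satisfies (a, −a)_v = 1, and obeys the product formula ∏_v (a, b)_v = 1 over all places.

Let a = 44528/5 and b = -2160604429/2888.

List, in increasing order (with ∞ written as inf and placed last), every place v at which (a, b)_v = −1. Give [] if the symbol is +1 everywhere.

[5, 23]

(a, b) ≡ (115, -2570618) mod (ℚ^×)²; places V = {2, 5, 11, 19, 23, 29, 41, 47, ∞}.
(a,b)_23: α=1, u≡10; β=1, v≡17 (mod 23); (10|23)=-1, (17|23)=-1; sign (−1)^1·-1^1·-1^1 = -1.
(a,b)_29: α=0, u≡20; β=1, v≡21 (mod 29); (20|29)=+1, (21|29)=-1; sign (−1)^0·+1^1·-1^0 = +1.
(a,b)_2: α=4, β=-3; u≡3, v≡3 (mod 8); ε(u)ε(v)=1·1, αω(v)=4·1, βω(u)=-3·1; sum ≡ 0  ⇒  +1.
(a,b)_11: α=2, u≡1; β=0, v≡1 (mod 11); (1|11)=+1, (1|11)=+1; sign (−1)^0·+1^0·+1^2 = +1.
(a,b)_5: α=-1, u≡3; β=0, v≡2 (mod 5); (3|5)=-1, (2|5)=-1; sign (−1)^0·-1^0·-1^-1 = -1.
(a,b)_19: α=0, u≡6; β=-2, v≡1 (mod 19); (6|19)=+1, (1|19)=+1; sign (−1)^0·+1^-2·+1^0 = +1.
(a,b)_∞: sgn(115)=+, sgn(-2570618)=−, so +1.
(a,b)_41: α=0, u≡25; β=3, v≡10 (mod 41); (25|41)=+1, (10|41)=+1; sign (−1)^0·+1^3·+1^0 = +1.
(a,b)_47: α=0, u≡32; β=1, v≡12 (mod 47); (32|47)=+1, (12|47)=+1; sign (−1)^0·+1^1·+1^0 = +1.
(115, -2570618 / ℚ) ramifies at {5, 23}: a division algebra.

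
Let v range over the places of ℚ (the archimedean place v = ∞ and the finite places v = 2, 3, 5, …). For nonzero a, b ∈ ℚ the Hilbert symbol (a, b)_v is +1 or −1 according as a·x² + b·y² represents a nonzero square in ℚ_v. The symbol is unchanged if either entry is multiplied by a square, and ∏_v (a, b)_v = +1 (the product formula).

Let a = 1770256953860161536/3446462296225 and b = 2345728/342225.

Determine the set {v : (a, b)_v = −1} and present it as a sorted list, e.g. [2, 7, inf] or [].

[2, 11]

(a, b) ≡ (66, 187) mod (ℚ^×)²; places V = {2, 3, 5, 7, 11, 13, 17, ∞}.
(a,b)_17: α=2, u≡9; β=1, v≡11 (mod 17); (9|17)=+1, (11|17)=-1; sign (−1)^0·+1^1·-1^2 = +1.
(a,b)_3: α=3, u≡1; β=-4, v≡1 (mod 3); (1|3)=+1, (1|3)=+1; sign (−1)^0·+1^-4·+1^3 = +1.
(a,b)_11: α=1, u≡10; β=1, v≡6 (mod 11); (10|11)=-1, (6|11)=-1; sign (−1)^1·-1^1·-1^1 = -1.
(a,b)_∞: sgn(66)=+, sgn(187)=+, so +1.
(a,b)_2: α=33, β=8; u≡1, v≡3 (mod 8); ε(u)ε(v)=0·1, αω(v)=33·1, βω(u)=8·0; sum ≡ 1  ⇒  -1.
(a,b)_13: α=-10, u≡10; β=-2, v≡6 (mod 13); (10|13)=+1, (6|13)=-1; sign (−1)^0·+1^-2·-1^-10 = +1.
(a,b)_5: α=-2, u≡4; β=-2, v≡2 (mod 5); (4|5)=+1, (2|5)=-1; sign (−1)^0·+1^-2·-1^-2 = +1.
(a,b)_7: α=4, u≡5; β=2, v≡3 (mod 7); (5|7)=-1, (3|7)=-1; sign (−1)^0·-1^2·-1^4 = +1.
Ram(66, 187) = {2, 11}; no ℚ_2-point on the conic.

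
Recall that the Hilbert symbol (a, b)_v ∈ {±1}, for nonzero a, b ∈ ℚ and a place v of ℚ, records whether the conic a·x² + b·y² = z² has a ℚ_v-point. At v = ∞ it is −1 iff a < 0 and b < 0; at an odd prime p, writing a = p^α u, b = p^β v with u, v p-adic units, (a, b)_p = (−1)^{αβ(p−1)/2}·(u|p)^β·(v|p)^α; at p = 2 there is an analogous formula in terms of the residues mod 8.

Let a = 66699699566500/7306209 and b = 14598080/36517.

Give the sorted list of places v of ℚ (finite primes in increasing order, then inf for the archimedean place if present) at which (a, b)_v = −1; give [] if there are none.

[13, 19]

Mod squares: a ≡ 13585, b ≡ 1235. Check v ∈ {∞, 2, 3, 5, 7, 11, 13, 17, 19, 53}.
v=∞: 13585 > 0 and 1235 > 0  ⇒  (a,b)_∞ = +1.
v=11: a=11^3·(≡4), b=11^0·(≡3) mod 11; (4|11)=+1, (3|11)=+1; (−1)^{3·0·5}·(+1)^0·(+1)^3 = +1.
v=13: a=13^3·(≡8), b=13^-1·(≡3) mod 13; (8|13)=-1, (3|13)=+1; (−1)^{3·-1·6}·(-1)^-1·(+1)^3 = -1.
v=3: a=3^-2·(≡1), b=3^0·(≡2) mod 3; (1|3)=+1, (2|3)=-1; (−1)^{-2·0·1}·(+1)^0·(-1)^-2 = +1.
v=5: a=5^3·(≡3), b=5^1·(≡3) mod 5; (3|5)=-1, (3|5)=-1; (−1)^{3·1·2}·(-1)^1·(-1)^3 = +1.
v=17: a=17^-2·(≡16), b=17^0·(≡10) mod 17; (16|17)=+1, (10|17)=-1; (−1)^{-2·0·8}·(+1)^0·(-1)^-2 = +1.
v=2: v_2(a)=2, v_2(b)=6; units ≡ 1, 3 (mod 8); ε·ε+αω+βω = 0·1+2·1+6·0 ≡ 0  ⇒  (a,b)_2 = +1.
v=7: a=7^4·(≡6), b=7^4·(≡5) mod 7; (6|7)=-1, (5|7)=-1; (−1)^{4·4·3}·(-1)^4·(-1)^4 = +1.
v=53: a=53^-2·(≡15), b=53^-2·(≡6) mod 53; (15|53)=+1, (6|53)=+1; (−1)^{-2·-2·26}·(+1)^-2·(+1)^-2 = +1.
v=19: a=19^1·(≡8), b=19^1·(≡2) mod 19; (8|19)=-1, (2|19)=-1; (−1)^{1·1·9}·(-1)^1·(-1)^1 = -1.
|Ram(13585, 1235)| = 2, even; anisotropic at {13, 19}.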